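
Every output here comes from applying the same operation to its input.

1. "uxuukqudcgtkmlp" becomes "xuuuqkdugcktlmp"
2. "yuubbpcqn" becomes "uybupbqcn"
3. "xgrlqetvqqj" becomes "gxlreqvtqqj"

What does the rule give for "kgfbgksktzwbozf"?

gkbfkgksztbwzof

Rule — swap each adjacent pair of characters (1↔2, 3↔4, ...).
For "kgfbgksktzwbozf" the result is "gkbfkgksztbwzof".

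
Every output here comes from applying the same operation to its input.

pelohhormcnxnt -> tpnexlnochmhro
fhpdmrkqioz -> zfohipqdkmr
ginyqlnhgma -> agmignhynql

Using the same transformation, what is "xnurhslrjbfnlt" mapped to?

txlnnufrbhjsrl

In each case the input is transformed by: take characters alternately from the front and the back (1st, last, 2nd, 2nd-last, ...), then swap each adjacent pair of characters (1↔2, 3↔4, ...).
"xnurhslrjbfnlt" → "xtnlunrfhbsjlr" → "txlnnufrbhjsrl".
(Check on "fhpdmrkqioz": → "fzhopidqmkr" → "zfohipqdkmr" ✓)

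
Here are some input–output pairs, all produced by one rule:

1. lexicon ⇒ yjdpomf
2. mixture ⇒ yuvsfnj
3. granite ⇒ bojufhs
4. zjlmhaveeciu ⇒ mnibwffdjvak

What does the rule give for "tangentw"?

The rule is to shift every letter 1 place forward in the alphabet (wrapping around), then move the first 2 characters to the end (rotate left by 2).
Applying both steps to "tangentw": "ubohfoux", then "ohfouxub".

ohfouxub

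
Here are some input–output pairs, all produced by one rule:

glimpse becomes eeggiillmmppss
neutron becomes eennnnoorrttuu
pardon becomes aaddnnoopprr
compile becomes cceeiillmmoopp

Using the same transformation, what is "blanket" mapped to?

The pattern: double every character, then sort the characters into alphabetical order.
For "blanket" the result is "aabbeekkllnntt".

aabbeekkllnntt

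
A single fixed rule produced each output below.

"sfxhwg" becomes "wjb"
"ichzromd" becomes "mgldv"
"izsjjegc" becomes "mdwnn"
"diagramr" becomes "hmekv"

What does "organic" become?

Each output is the input with this applied: shift every letter 4 places forward in the alphabet (wrapping around), then delete the last 3 characters.
On "organic": the first step gives "svkermg", and the second then gives "svke".

svke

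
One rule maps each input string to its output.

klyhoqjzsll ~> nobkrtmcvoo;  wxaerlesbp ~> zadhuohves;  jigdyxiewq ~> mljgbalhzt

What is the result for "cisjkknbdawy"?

flvmnnqegdzb

What's happening: shift every letter 3 places forward in the alphabet (wrapping around).
Applying that to "cisjkknbdawy" gives "flvmnnqegdzb".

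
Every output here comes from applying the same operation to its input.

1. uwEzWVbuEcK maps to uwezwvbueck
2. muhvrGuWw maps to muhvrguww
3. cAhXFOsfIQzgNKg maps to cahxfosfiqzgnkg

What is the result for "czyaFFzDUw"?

czyaffzduw

The pattern: convert every letter to lowercase.
Applying that to "czyaFFzDUw" gives "czyaffzduw".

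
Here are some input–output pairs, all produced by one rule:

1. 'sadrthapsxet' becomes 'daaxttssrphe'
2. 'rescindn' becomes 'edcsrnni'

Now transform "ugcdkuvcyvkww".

The pattern: sort the characters into reverse alphabetical order, then move the last 3 characters to the front (rotate right by 3).
Applying both steps to "ugcdkuvcyvkww": "ywwvvuukkgdcc", then "dccywwvvuukkg".

dccywwvvuukkg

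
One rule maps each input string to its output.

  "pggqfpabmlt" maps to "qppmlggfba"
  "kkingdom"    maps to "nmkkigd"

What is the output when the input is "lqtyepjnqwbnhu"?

The rule is to sort the characters into reverse alphabetical order, then delete the first character.
For "lqtyepjnqwbnhu", step one produces "ywutqqpnnljheb"; step two turns that into "wutqqpnnljheb".
(Check on "kkingdom": → "onmkkigd" → "nmkkigd" ✓)

wutqqpnnljheb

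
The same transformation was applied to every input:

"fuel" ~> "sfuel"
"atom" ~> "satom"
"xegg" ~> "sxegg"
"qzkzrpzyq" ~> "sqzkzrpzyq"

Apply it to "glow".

In each case the input is transformed by: prepend "s".
On "glow" that produces "sglow".

sglow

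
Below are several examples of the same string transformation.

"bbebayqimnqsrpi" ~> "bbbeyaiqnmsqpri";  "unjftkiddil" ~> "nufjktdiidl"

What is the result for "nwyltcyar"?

wnlyctayr

What's happening: swap each adjacent pair of characters (1↔2, 3↔4, ...).
Applying that to "nwyltcyar" gives "wnlyctayr".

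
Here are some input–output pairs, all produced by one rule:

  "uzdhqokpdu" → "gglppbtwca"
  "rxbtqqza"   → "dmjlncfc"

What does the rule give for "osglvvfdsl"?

axeespxrhh

The transformation: shift every letter 12 places forward in the alphabet (wrapping around), then take characters alternately from the front and the back (1st, last, 2nd, 2nd-last, ...).
So "osglvvfdsl" becomes "axeespxrhh".
(Check on "uzdhqokpdu": → "glptcawbpg" → "gglppbtwca" ✓)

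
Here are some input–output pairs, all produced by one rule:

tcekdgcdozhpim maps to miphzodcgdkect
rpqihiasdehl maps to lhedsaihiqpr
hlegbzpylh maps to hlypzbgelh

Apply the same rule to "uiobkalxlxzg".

gzxlxlakboiu

Each output is the input with this applied: reverse the string.
On "uiobkalxlxzg" that produces "gzxlxlakboiu".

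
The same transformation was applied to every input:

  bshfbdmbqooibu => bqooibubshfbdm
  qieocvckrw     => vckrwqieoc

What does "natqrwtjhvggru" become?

Rule — swap the front and back halves of the string.
"natqrwtjhvggru" → "jhvggrunatqrwt".

jhvggrunatqrwt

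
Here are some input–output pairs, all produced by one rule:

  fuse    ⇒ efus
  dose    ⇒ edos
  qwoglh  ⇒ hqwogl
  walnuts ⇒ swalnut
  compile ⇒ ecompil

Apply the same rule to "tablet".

What's happening: move the last character to the front.
Applying that to "tablet" gives "ttable".

ttable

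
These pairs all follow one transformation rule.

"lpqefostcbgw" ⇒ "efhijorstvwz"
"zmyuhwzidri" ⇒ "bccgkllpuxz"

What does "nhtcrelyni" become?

Each output is the input with this applied: shift every letter 3 places forward in the alphabet (wrapping around), then sort the characters into alphabetical order.
Starting from "nhtcrelyni": after the first operation, "qkwfuhobql"; after the second, "bfhkloqquw".

bfhkloqquw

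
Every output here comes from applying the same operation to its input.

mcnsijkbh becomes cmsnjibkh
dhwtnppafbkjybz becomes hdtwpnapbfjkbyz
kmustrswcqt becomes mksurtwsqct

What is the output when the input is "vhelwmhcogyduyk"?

What's happening: swap each adjacent pair of characters (1↔2, 3↔4, ...).
"vhelwmhcogyduyk" → "hvlemwchgodyyuk".

hvlemwchgodyyuk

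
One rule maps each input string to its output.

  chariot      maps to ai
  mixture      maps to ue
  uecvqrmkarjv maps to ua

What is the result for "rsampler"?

ae

Each output is the input with this applied: keep every other character starting from the first (positions 1st, 3rd, 5th, ...), then keep only the vowels.
On "rsampler" that produces "ae".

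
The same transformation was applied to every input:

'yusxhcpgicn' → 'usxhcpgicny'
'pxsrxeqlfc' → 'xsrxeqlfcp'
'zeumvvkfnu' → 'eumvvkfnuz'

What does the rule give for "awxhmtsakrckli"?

The pattern: move the first character to the end.
For "awxhmtsakrckli" the result is "wxhmtsakrcklia".

wxhmtsakrcklia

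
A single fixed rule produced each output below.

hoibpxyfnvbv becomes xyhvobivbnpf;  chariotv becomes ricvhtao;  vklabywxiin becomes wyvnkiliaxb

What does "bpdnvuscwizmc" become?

csbcpmdznivwu

Rule — take characters alternately from the front and the back (1st, last, 2nd, 2nd-last, ...), then move the last 2 characters to the front (rotate right by 2).
Starting from "bpdnvuscwizmc": after the first operation, "bcpmdznivwucs"; after the second, "csbcpmdznivwu".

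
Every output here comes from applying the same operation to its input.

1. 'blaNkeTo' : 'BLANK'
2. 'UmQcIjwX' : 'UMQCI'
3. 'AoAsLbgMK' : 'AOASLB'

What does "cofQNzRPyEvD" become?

COFQNZRPY

In each case the input is transformed by: delete the last 3 characters, then convert every letter to uppercase.
Starting from "cofQNzRPyEvD": after the first operation, "cofQNzRPy"; after the second, "COFQNZRPY".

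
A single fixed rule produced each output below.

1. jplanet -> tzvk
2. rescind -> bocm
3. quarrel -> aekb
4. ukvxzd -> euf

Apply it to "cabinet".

mkls

What's happening: shift every letter 10 places forward in the alphabet (wrapping around), then delete the last 3 characters.
Starting from "cabinet": after the first operation, "mklsxod"; after the second, "mkls".
(Check on "quarrel": → "aekbbov" → "aekb" ✓)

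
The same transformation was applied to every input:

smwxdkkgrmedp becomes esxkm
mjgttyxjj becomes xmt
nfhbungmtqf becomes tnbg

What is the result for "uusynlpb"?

The rule is to move the last 3 characters to the front (rotate right by 3), then keep one character in every 3, starting at position 1 (positions 1st, 4th, 7th, ...).
Starting from "uusynlpb": after the first operation, "lpbuusyn"; after the second, "luy".
(Check on "smwxdkkgrmedp": → "edpsmwxdkkgrm" → "esxkm" ✓)

luy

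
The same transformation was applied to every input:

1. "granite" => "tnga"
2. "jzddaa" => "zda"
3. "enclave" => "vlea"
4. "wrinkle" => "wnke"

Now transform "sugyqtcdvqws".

The transformation: sort the characters into reverse alphabetical order, then keep every other character starting from the first (positions 1st, 3rd, 5th, ...).
Starting from "sugyqtcdvqws": after the first operation, "ywvutssqqgdc"; after the second, "yvtsqd".
(Check on "jzddaa": → "zjddaa" → "zda" ✓)

yvtsqd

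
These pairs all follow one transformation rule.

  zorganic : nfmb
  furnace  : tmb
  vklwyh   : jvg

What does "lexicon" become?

Each output is the input with this applied: shift every letter 1 place backward in the alphabet (wrapping around), then keep every other character starting from the second (positions 2nd, 4th, 6th, ...).
Working it through for "lexicon": intermediate "kdwhbnm", final "dhn".

dhn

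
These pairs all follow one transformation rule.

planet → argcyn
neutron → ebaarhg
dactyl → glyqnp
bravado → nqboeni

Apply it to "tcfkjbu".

wohgpsx

The rule is to shift every letter 13 places forward in the alphabet (wrapping around) — i.e. ROT13, then move the last 3 characters to the front (rotate right by 3).
Applying both steps to "tcfkjbu": "gpsxwoh", then "wohgpsx".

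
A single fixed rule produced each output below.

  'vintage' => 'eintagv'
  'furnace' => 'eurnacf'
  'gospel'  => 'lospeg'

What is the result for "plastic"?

The rule is to swap the first and last characters.
For "plastic" the result is "clastip".

clastip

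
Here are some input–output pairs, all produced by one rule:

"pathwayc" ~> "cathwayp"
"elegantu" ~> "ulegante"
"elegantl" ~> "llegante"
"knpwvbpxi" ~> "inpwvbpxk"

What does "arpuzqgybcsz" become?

zrpuzqgybcsa

Rule — swap the first and last characters.
"arpuzqgybcsz" → "zrpuzqgybcsa".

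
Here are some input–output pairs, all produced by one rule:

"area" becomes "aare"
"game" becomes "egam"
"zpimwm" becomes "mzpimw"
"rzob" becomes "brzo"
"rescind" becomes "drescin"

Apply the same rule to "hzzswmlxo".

Rule — move the last character to the front.
Doing the same to "hzzswmlxo": "ohzzswmlx".

ohzzswmlx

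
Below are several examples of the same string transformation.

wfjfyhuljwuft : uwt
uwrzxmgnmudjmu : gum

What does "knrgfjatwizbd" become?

aid

Rule — keep one character in every 3, starting at position 1 (positions 1st, 4th, 7th, ...), then delete the first 2 characters.
"knrgfjatwizbd" → "kgaid" → "aid".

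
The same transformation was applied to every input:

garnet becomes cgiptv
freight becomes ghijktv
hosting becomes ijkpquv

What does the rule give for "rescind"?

The rule is to sort the characters into alphabetical order, then shift every letter 2 places forward in the alphabet (wrapping around).
"rescind" → "cdeinrs" → "efgkptu".
(Check on "freight": → "efghirt" → "ghijktv" ✓)

efgkptu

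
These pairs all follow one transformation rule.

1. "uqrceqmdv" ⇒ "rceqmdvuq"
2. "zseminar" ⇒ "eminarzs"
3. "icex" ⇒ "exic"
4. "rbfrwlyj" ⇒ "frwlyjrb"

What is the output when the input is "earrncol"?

rrncolea

Each output is the input with this applied: move the first 2 characters to the end (rotate left by 2).
On "earrncol" that produces "rrncolea".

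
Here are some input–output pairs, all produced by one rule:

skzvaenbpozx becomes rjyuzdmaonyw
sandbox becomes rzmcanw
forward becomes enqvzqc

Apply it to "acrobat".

zbqnazs

In each case the input is transformed by: shift every letter 1 place backward in the alphabet (wrapping around).
On "acrobat" that produces "zbqnazs".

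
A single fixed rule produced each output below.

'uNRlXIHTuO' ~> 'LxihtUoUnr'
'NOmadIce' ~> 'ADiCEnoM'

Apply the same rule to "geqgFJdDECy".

What's happening: flip the case of every letter, then move the first 3 characters to the end (rotate left by 3).
On "geqgFJdDECy": the first step gives "GEQGfjDdecY", and the second then gives "GfjDdecYGEQ".

GfjDdecYGEQ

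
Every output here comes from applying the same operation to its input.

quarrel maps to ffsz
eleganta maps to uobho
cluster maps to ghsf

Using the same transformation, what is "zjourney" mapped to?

Looking at the pairs, the operation is to delete the first 3 characters, then shift every letter 12 places backward in the alphabet (wrapping around).
"zjourney" → "urney" → "ifbsm".

ifbsm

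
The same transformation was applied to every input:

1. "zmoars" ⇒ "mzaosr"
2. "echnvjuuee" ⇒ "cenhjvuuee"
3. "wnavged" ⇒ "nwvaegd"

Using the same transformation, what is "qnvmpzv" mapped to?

The transformation: swap each adjacent pair of characters (1↔2, 3↔4, ...).
On "qnvmpzv" that produces "nqmvzpv".

nqmvzpv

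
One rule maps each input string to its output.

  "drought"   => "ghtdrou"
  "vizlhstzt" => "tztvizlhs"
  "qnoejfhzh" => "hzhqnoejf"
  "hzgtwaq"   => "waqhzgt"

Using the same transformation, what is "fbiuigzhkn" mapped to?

The pattern: move the last 3 characters to the front (rotate right by 3).
So "fbiuigzhkn" becomes "hknfbiuigz".

hknfbiuigz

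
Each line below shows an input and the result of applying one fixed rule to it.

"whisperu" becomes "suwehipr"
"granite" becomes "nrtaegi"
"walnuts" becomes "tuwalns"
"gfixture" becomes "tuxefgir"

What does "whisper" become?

rswehip

Each output is the input with this applied: sort the characters into alphabetical order, then move the last 3 characters to the front (rotate right by 3).
Applying both steps to "whisper": "ehiprsw", then "rswehip".
(Check on "gfixture": → "efgirtux" → "tuxefgir" ✓)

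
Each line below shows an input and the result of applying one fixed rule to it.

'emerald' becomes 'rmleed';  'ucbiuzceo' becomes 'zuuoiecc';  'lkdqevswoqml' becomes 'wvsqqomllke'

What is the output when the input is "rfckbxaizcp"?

zxrpkifccb

Rule — sort the characters into reverse alphabetical order, then delete the last character.
Starting from "rfckbxaizcp": after the first operation, "zxrpkifccba"; after the second, "zxrpkifccb".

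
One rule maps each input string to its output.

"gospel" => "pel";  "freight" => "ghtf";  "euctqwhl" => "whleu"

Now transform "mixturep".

What's happening: move the last 3 characters to the front (rotate right by 3), then delete the last 3 characters.
"mixturep" → "repmixtu" → "repmi".

repmi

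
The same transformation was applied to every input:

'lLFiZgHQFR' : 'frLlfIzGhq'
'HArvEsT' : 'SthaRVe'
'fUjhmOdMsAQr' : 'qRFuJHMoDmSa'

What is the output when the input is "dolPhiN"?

The pattern: flip the case of every letter, then move the last 2 characters to the front (rotate right by 2).
Starting from "dolPhiN": after the first operation, "DOLpHIn"; after the second, "InDOLpH".

InDOLpH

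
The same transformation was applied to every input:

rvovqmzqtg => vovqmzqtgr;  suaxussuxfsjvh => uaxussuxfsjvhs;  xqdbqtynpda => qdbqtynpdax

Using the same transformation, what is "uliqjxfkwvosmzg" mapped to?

Each output is the input with this applied: move the first character to the end.
On "uliqjxfkwvosmzg" that produces "liqjxfkwvosmzgu".

liqjxfkwvosmzgu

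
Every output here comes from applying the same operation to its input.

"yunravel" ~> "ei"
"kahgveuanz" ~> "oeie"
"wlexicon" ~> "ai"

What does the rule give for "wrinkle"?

aoi

In each case the input is transformed by: shift every letter 4 places forward in the alphabet (wrapping around), then keep only the vowels.
"wrinkle" → "aoi".
(Check on "wlexicon": → "apibmgsr" → "ai" ✓)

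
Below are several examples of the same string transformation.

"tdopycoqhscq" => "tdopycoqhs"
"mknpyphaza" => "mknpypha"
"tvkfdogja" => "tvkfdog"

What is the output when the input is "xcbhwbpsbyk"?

xcbhwbpsb

Looking at the pairs, the operation is to delete the last 2 characters.
So "xcbhwbpsbyk" becomes "xcbhwbpsb".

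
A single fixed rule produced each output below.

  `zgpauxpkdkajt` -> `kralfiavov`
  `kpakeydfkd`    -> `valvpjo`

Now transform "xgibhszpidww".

Looking at the pairs, the operation is to shift every letter 11 places forward in the alphabet (wrapping around), then delete the last 3 characters.
On "xgibhszpidww": the first step gives "irtmsdkatohh", and the second then gives "irtmsdkat".

irtmsdkat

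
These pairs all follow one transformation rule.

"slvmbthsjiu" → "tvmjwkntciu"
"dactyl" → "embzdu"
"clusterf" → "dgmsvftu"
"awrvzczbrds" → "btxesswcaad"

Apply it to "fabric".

What's happening: shift every letter 1 place forward in the alphabet (wrapping around), then take characters alternately from the front and the back (1st, last, 2nd, 2nd-last, ...).
On "fabric": the first step gives "gbcsjd", and the second then gives "gdbjcs".

gdbjcs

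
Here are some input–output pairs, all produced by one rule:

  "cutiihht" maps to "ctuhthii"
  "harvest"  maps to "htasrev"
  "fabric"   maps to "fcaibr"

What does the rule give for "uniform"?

The rule is to take characters alternately from the front and the back (1st, last, 2nd, 2nd-last, ...).
On "uniform" that produces "umnriof".

umnriof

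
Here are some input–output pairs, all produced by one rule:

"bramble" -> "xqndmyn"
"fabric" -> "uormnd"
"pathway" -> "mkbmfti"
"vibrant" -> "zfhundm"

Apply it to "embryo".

kaqynd

The pattern: shift every letter 12 places forward in the alphabet (wrapping around), then move the last 2 characters to the front (rotate right by 2).
Starting from "embryo": after the first operation, "qyndka"; after the second, "kaqynd".
(Check on "bramble": → "ndmynxq" → "xqndmyn" ✓)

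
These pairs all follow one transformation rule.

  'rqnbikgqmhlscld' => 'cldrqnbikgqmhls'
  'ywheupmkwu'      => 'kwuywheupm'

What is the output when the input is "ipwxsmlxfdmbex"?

The transformation: move the last 3 characters to the front (rotate right by 3).
So "ipwxsmlxfdmbex" becomes "bexipwxsmlxfdm".

bexipwxsmlxfdm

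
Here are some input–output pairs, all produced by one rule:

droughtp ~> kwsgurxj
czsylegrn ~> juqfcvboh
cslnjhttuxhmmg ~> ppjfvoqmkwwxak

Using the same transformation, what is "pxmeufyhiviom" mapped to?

lrpsaphxibkly

The rule is to shift every letter 3 places forward in the alphabet (wrapping around), then move the last 3 characters to the front (rotate right by 3).
Doing the same to "pxmeufyhiviom": "lrpsaphxibkly".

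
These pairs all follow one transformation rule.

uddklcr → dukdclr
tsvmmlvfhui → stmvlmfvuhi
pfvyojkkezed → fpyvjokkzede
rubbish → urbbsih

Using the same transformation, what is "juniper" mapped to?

What's happening: swap each adjacent pair of characters (1↔2, 3↔4, ...).
For "juniper" the result is "ujinepr".

ujinepr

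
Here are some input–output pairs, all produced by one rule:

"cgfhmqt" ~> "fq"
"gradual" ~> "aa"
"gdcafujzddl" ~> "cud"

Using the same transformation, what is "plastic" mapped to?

ai

In each case the input is transformed by: keep one character in every 3, starting at position 3 (positions 3rd, 6th, 9th, ...).
"plastic" → "ai".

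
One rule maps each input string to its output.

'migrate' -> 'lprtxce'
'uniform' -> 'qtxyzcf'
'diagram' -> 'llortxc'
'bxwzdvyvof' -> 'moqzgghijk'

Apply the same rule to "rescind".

The transformation: sort the characters into alphabetical order, then shift every letter 11 places forward in the alphabet (wrapping around).
Applying that to "rescind" gives "noptycd".
(Check on "diagram": → "aadgimr" → "llortxc" ✓)

noptycd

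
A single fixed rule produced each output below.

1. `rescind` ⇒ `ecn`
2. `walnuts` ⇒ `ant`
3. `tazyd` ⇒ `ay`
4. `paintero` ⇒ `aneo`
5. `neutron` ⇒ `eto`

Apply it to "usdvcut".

The pattern: keep every other character starting from the second (positions 2nd, 4th, 6th, ...).
Doing the same to "usdvcut": "svu".

svu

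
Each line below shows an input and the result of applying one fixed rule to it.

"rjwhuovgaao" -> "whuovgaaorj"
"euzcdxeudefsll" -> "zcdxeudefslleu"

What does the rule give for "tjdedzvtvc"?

dedzvtvctj

The transformation: move the first 2 characters to the end (rotate left by 2).
"tjdedzvtvc" → "dedzvtvctj".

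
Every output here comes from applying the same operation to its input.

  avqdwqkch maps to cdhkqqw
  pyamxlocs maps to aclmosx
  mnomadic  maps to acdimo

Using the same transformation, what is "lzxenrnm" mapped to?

emnnrx

Rule — delete the first 2 characters, then sort the characters into alphabetical order.
Doing the same to "lzxenrnm": "emnnrx".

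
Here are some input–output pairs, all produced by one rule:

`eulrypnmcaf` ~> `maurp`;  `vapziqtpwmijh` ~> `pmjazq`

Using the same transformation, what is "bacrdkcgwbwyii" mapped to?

gbyiark

The rule is to keep every other character starting from the second (positions 2nd, 4th, 6th, ...), then move the first 3 characters to the end (rotate left by 3).
"bacrdkcgwbwyii" → "arkgbyi" → "gbyiark".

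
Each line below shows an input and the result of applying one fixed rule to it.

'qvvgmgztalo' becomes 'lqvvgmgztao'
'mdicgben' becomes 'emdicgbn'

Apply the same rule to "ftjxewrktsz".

The transformation: move the last character to the front, then swap the first and last characters.
Working it through for "ftjxewrktsz": intermediate "zftjxewrkts", final "sftjxewrktz".

sftjxewrktz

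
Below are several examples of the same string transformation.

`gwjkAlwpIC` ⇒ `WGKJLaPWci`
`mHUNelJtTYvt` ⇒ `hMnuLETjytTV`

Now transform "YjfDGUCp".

JydFugPc

The rule is to swap each adjacent pair of characters (1↔2, 3↔4, ...), then flip the case of every letter.
For "YjfDGUCp", step one produces "jYDfUGpC"; step two turns that into "JydFugPc".
(Check on "mHUNelJtTYvt": → "HmNUletJYTtv" → "hMnuLETjytTV" ✓)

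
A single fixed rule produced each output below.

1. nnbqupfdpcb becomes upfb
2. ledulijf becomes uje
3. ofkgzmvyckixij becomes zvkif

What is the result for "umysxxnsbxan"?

Looking at the pairs, the operation is to sort the characters into reverse alphabetical order, then keep one character in every 3, starting at position 1 (positions 1st, 4th, 7th, ...).
"umysxxnsbxan" → "yxxxussnnmba" → "yxsm".

yxsm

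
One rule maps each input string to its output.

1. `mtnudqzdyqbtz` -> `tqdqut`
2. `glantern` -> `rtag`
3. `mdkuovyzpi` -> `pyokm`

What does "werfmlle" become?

Looking at the pairs, the operation is to reverse the string, then keep every other character starting from the second (positions 2nd, 4th, 6th, ...).
On "werfmlle": the first step gives "ellmfrew", and the second then gives "lmrw".

lmrw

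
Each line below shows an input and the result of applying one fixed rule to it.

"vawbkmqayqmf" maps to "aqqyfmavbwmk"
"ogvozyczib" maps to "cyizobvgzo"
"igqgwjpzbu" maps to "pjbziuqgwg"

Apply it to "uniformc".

The transformation: swap the front and back halves of the string, then swap each adjacent pair of characters (1↔2, 3↔4, ...).
For "uniformc" the result is "rocmnufi".

rocmnufi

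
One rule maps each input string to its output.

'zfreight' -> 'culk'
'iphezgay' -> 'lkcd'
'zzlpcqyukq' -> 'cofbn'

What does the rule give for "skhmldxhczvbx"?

What's happening: shift every letter 3 places forward in the alphabet (wrapping around), then keep every other character starting from the first (positions 1st, 3rd, 5th, ...).
Applying both steps to "skhmldxhczvbx": "vnkpogakfcyea", then "vkoafya".

vkoafya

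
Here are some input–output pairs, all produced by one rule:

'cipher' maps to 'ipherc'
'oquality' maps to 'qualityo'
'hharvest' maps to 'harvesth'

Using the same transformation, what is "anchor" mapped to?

nchora

The transformation: move the first character to the end.
On "anchor" that produces "nchora".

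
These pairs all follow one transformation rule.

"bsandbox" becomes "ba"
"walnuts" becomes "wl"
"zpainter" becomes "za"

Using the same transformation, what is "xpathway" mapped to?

xa

What's happening: keep every other character starting from the first (positions 1st, 3rd, 5th, ...), then delete the last 2 characters.
"xpathway" → "xaha" → "xa".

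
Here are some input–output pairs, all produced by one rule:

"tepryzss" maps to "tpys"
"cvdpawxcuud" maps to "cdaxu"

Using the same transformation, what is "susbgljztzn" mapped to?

Rule — delete the last character, then keep every other character starting from the first (positions 1st, 3rd, 5th, ...).
Doing the same to "susbgljztzn": "ssgjt".

ssgjt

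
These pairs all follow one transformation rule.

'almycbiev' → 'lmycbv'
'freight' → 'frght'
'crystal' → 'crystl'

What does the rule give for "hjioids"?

In each case the input is transformed by: remove every vowel.
For "hjioids" the result is "hjds".

hjds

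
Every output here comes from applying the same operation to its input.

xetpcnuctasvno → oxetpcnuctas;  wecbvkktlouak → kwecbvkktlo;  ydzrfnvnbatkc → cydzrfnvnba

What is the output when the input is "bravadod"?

In each case the input is transformed by: move the last character to the front, then delete the last 2 characters.
Working it through for "bravadod": intermediate "dbravado", final "dbrava".

dbrava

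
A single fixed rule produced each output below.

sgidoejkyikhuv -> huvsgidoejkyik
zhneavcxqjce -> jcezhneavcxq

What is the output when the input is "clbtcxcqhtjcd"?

Looking at the pairs, the operation is to move the last 3 characters to the front (rotate right by 3).
On "clbtcxcqhtjcd" that produces "jcdclbtcxcqht".

jcdclbtcxcqht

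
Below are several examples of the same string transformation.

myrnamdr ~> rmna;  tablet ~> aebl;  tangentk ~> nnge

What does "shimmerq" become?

The transformation: take characters alternately from the front and the back (1st, last, 2nd, 2nd-last, ...), then keep only the last 4 characters.
"shimmerq" → "sqhriemm" → "iemm".

iemm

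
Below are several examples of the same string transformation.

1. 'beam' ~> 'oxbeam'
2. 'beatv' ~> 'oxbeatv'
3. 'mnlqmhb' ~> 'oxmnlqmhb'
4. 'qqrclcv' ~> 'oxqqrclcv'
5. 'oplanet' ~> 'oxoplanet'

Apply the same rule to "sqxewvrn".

The rule is to prepend "ox".
"sqxewvrn" → "oxsqxewvrn".

oxsqxewvrn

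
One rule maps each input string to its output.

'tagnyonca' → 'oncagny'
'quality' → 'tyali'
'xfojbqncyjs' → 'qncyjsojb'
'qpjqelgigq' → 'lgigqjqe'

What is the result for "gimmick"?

In each case the input is transformed by: delete the first 2 characters, then move the first 3 characters to the end (rotate left by 3).
Applying both steps to "gimmick": "mmick", then "ckmmi".
(Check on "xfojbqncyjs": → "ojbqncyjs" → "qncyjsojb" ✓)

ckmmi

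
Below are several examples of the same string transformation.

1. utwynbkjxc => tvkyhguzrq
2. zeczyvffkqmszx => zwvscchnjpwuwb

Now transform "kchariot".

exoflqhz

The pattern: shift every letter 3 places backward in the alphabet (wrapping around), then move the first 2 characters to the end (rotate left by 2).
Applying both steps to "kchariot": "hzexoflq", then "exoflqhz".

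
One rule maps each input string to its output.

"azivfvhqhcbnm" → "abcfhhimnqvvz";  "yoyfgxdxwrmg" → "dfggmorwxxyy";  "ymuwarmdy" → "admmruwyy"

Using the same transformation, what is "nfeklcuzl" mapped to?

cefkllnuz

What's happening: sort the characters into alphabetical order.
So "nfeklcuzl" becomes "cefkllnuz".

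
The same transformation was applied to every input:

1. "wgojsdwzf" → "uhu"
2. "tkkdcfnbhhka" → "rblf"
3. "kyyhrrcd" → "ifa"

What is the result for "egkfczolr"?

Looking at the pairs, the operation is to keep one character in every 3, starting at position 1 (positions 1st, 4th, 7th, ...), then shift every letter 2 places backward in the alphabet (wrapping around).
On "egkfczolr" that produces "cdm".

cdm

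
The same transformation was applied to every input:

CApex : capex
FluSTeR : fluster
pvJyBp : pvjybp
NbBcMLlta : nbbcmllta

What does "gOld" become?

gold

Rule — convert every letter to lowercase.
For "gOld" the result is "gold".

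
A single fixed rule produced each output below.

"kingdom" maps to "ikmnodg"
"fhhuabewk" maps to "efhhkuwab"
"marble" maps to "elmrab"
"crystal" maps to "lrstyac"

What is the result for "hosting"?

The rule is to sort the characters into alphabetical order, then move the first 2 characters to the end (rotate left by 2).
Doing the same to "hosting": "inostgh".

inostgh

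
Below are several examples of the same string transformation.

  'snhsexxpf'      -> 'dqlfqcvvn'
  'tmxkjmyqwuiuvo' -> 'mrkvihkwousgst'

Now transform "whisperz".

xufgqncp

The transformation: move the last character to the front, then shift every letter 2 places backward in the alphabet (wrapping around).
For "whisperz", step one produces "zwhisper"; step two turns that into "xufgqncp".
(Check on "tmxkjmyqwuiuvo": → "otmxkjmyqwuiuv" → "mrkvihkwousgst" ✓)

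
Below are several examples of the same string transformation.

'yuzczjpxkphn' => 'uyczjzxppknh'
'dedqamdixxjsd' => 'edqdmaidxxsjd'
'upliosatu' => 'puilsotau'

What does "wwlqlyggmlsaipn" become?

The pattern: swap each adjacent pair of characters (1↔2, 3↔4, ...).
So "wwlqlyggmlsaipn" becomes "wwqlylgglmaspin".

wwqlylgglmaspin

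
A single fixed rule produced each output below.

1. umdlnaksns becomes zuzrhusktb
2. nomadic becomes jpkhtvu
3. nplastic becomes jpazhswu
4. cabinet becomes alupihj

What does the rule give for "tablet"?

Rule — shift every letter 7 places forward in the alphabet (wrapping around), then reverse the string.
Applying both steps to "tablet": "ahisla", then "alsiha".
(Check on "nomadic": → "uvthkpj" → "jpkhtvu" ✓)

alsiha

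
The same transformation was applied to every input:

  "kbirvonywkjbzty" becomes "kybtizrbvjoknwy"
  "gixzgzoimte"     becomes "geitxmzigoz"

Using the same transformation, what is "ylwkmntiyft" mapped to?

The pattern: take characters alternately from the front and the back (1st, last, 2nd, 2nd-last, ...).
Applying that to "ylwkmntiyft" gives "ytlfwykimtn".

ytlfwykimtn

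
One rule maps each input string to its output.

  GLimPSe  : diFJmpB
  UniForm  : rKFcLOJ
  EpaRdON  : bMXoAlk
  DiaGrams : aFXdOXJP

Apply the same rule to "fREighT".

CobFDEq

Each output is the input with this applied: flip the case of every letter, then shift every letter 3 places backward in the alphabet (wrapping around).
"fREighT" → "FreIGHt" → "CobFDEq".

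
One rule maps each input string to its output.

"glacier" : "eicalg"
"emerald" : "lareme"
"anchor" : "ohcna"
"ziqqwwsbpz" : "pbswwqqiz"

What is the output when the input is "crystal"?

atsyrc

Rule — reverse the string, then delete the first character.
On "crystal": the first step gives "latsyrc", and the second then gives "atsyrc".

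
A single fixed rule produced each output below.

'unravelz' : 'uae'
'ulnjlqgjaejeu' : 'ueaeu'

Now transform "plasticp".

ai

The transformation: swap each adjacent pair of characters (1↔2, 3↔4, ...), then keep only the vowels.
"plasticp" → "lpsaitpc" → "ai".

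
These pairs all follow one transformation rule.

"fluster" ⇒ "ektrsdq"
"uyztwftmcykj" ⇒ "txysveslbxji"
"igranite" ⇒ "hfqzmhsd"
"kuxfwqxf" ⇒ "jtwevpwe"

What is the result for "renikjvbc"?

The pattern: shift every letter 1 place backward in the alphabet (wrapping around).
"renikjvbc" → "qdmhjiuab".

qdmhjiuab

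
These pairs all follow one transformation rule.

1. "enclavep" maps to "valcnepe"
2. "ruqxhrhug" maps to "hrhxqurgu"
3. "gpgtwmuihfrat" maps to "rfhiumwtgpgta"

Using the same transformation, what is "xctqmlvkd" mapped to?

vlmqtcxdk

The rule is to reverse the string, then move the first 2 characters to the end (rotate left by 2).
For "xctqmlvkd", step one produces "dkvlmqtcx"; step two turns that into "vlmqtcxdk".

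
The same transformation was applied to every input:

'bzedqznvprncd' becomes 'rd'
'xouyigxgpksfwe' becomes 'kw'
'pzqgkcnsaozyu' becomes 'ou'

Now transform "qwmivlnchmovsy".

The transformation: keep one character in every 3, starting at position 1 (positions 1st, 4th, 7th, ...), then delete the first 3 characters.
For "qwmivlnchmovsy", step one produces "qinms"; step two turns that into "ms".

ms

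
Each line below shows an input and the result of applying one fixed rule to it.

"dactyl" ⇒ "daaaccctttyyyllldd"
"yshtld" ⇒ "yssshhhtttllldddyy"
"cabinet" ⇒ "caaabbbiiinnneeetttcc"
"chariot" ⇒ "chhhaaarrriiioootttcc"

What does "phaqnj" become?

phhhaaaqqqnnnjjjpp

What's happening: repeat every character 3 times, then move the first 2 characters to the end (rotate left by 2).
On "phaqnj" that produces "phhhaaaqqqnnnjjjpp".
(Check on "cabinet": → "cccaaabbbiiinnneeettt" → "caaabbbiiinnneeetttcc" ✓)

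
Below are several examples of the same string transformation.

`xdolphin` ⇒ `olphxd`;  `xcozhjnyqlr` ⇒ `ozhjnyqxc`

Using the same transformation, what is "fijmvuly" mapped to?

Looking at the pairs, the operation is to delete the last 2 characters, then move the first 2 characters to the end (rotate left by 2).
Doing the same to "fijmvuly": "jmvufi".

jmvufi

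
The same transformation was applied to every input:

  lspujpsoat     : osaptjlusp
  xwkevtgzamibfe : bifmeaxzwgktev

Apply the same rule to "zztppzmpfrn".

The transformation: move the last 3 characters to the front (rotate right by 3), then take characters alternately from the front and the back (1st, last, 2nd, 2nd-last, ...).
So "zztppzmpfrn" becomes "fprmnzzpzpt".

fprmnzzpzpt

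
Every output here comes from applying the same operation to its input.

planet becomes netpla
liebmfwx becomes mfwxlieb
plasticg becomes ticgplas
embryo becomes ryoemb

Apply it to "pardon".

donpar

Looking at the pairs, the operation is to swap the front and back halves of the string.
"pardon" → "donpar".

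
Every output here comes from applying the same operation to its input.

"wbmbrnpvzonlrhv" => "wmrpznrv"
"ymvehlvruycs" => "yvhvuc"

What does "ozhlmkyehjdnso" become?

ohmyhds

Each output is the input with this applied: keep every other character starting from the first (positions 1st, 3rd, 5th, ...).
For "ozhlmkyehjdnso" the result is "ohmyhds".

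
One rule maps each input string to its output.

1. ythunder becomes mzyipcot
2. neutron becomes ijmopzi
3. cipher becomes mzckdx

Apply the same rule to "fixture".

Each output is the input with this applied: reverse the string, then shift every letter 5 places backward in the alphabet (wrapping around).
Working it through for "fixture": intermediate "erutxif", final "zmposda".

zmposda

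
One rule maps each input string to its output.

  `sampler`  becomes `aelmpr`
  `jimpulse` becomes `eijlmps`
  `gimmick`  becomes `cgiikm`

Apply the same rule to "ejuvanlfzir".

aefijlnruv

The pattern: sort the characters into alphabetical order, then delete the last character.
Working it through for "ejuvanlfzir": intermediate "aefijlnruvz", final "aefijlnruv".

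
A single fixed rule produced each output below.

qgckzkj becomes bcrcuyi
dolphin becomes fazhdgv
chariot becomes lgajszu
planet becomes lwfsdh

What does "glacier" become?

jwausdy

Looking at the pairs, the operation is to reverse the string, then shift every letter 8 places backward in the alphabet (wrapping around).
Working it through for "glacier": intermediate "reicalg", final "jwausdy".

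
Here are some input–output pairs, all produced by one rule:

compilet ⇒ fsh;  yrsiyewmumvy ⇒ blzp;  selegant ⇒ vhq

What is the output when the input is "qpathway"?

What's happening: keep one character in every 3, starting at position 1 (positions 1st, 4th, 7th, ...), then shift every letter 3 places forward in the alphabet (wrapping around).
Starting from "qpathway": after the first operation, "qta"; after the second, "twd".

twd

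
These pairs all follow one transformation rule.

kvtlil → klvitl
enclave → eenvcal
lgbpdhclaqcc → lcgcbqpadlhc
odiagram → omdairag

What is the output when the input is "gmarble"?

The rule is to take characters alternately from the front and the back (1st, last, 2nd, 2nd-last, ...).
Doing the same to "gmarble": "gemlabr".

gemlabr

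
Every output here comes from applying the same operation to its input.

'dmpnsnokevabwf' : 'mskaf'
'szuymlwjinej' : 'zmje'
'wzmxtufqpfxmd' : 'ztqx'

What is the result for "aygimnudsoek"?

ymde

The rule is to keep one character in every 3, starting at position 2 (positions 2nd, 5th, 8th, ...).
Doing the same to "aygimnudsoek": "ymde".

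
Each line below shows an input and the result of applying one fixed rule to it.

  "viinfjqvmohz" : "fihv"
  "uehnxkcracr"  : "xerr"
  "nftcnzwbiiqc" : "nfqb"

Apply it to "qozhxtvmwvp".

The rule is to keep one character in every 3, starting at position 2 (positions 2nd, 5th, 8th, ...), then swap each adjacent pair of characters (1↔2, 3↔4, ...).
"qozhxtvmwvp" → "oxmp" → "xopm".
(Check on "uehnxkcracr": → "exrr" → "xerr" ✓)

xopm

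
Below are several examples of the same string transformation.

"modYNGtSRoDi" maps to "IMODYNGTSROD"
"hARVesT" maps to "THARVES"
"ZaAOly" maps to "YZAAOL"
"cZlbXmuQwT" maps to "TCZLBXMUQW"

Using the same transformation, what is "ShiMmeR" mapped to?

RSHIMME

The rule is to move the last character to the front, then convert every letter to uppercase.
Working it through for "ShiMmeR": intermediate "RShiMme", final "RSHIMME".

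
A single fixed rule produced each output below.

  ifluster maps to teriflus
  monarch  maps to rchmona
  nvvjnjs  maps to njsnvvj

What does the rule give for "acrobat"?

batacro

The pattern: move the last 3 characters to the front (rotate right by 3).
On "acrobat" that produces "batacro".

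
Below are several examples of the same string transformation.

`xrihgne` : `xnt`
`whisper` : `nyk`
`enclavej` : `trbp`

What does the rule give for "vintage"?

ozm

The pattern: shift every letter 6 places forward in the alphabet (wrapping around), then keep every other character starting from the second (positions 2nd, 4th, 6th, ...).
Working it through for "vintage": intermediate "botzgmk", final "ozm".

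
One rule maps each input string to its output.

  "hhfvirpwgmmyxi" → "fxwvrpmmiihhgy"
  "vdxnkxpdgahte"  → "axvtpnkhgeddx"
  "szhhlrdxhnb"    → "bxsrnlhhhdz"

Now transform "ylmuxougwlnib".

The rule is to sort the characters into reverse alphabetical order, then swap the first and last characters.
For "ylmuxougwlnib", step one produces "yxwuuonmlligb"; step two turns that into "bxwuuonmlligy".

bxwuuonmlligy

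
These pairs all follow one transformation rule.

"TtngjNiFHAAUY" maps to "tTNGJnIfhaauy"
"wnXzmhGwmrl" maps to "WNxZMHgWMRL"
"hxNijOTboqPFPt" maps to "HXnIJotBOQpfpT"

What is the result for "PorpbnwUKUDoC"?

The transformation: flip the case of every letter.
On "PorpbnwUKUDoC" that produces "pORPBNWukudOc".

pORPBNWukudOc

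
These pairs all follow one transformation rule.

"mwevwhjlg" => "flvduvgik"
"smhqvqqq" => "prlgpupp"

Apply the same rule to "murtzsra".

Each output is the input with this applied: shift every letter 1 place backward in the alphabet (wrapping around), then move the last character to the front.
Doing the same to "murtzsra": "zltqsyrq".

zltqsyrq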